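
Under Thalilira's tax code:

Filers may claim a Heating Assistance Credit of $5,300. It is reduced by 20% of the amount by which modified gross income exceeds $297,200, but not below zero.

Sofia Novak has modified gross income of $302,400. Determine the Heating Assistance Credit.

$4,260

Heating Assistance Credit: 20% of the $5,200 excess over $297,200 is $1,040; credit = $5,300 − $1,040 = $4,260.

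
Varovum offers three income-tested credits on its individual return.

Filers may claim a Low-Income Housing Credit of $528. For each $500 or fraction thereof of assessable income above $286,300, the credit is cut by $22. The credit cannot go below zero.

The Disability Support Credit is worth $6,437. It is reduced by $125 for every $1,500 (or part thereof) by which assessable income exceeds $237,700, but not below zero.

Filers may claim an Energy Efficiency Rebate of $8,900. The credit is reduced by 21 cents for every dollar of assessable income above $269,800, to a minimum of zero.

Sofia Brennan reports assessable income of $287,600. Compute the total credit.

Low-Income Housing Credit: income exceeds $286,300 by $1,300, which is 3 full-or-partial $500 increments; reduction = 3 × $22 = $66, leaving $462.
Disability Support Credit: income exceeds $237,700 by $49,900, which is 34 full-or-partial $1,500 increments; reduction = 34 × $125 = $4,250, leaving $2,187.
Energy Efficiency Rebate: 21% of the $17,800 excess over $269,800 is $3,738; credit = $8,900 − $3,738 = $5,162.
Total: $462 + $2,187 + $5,162 = $7,811.

$7,811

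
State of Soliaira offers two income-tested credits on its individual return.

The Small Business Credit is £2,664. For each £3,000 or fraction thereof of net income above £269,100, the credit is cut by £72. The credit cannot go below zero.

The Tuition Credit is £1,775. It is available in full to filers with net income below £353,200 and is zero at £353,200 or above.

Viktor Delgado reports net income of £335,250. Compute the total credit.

Small Business Credit: income exceeds £269,100 by £66,150, which is 23 full-or-partial £3,000 increments; reduction = 23 × £72 = £1,656, leaving £1,008.
Tuition Credit: £335,250 is below the £353,200 cutoff, so the full £1,775 applies.
Total: £1,008 + £1,775 = £2,783.

£2,783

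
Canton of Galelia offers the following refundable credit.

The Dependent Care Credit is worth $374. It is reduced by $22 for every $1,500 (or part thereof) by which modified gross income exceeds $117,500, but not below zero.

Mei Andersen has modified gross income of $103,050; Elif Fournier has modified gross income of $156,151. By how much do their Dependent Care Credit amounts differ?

$374

Mei ($103,050): Dependent Care Credit: $103,050 is at or below the $117,500 threshold, so the full $374 applies.
Elif ($156,151): Dependent Care Credit: income exceeds $117,500 by $38,651 → 26 increments × $22 = $572 ≥ base, so the credit is $0.
Difference: |$374 − $0| = $374.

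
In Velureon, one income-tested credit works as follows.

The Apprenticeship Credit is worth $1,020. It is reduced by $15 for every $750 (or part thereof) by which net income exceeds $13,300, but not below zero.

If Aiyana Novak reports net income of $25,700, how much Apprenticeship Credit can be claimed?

Apprenticeship Credit: income exceeds $13,300 by $12,400, which is 17 full-or-partial $750 increments; reduction = 17 × $15 = $255, leaving $765.

$765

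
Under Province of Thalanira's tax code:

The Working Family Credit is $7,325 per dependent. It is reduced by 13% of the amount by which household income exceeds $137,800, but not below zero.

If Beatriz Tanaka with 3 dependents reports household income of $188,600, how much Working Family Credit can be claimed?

Working Family Credit: base = 3 × $7,325 = $21,975. 13% of the $50,800 excess over $137,800 is $6,604; credit = $21,975 − $6,604 = $15,371.

$15,371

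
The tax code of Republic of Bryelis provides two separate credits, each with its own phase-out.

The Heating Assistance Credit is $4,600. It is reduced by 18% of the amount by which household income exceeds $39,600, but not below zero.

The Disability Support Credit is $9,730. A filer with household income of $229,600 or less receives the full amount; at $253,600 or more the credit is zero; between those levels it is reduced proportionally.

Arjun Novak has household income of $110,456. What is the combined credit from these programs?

$9,730

Heating Assistance Credit: 18% of the $70,856 excess over $39,600 is $12,754.08 ≥ base, so the credit is $0.
Disability Support Credit: $110,456 is at or below the $229,600 threshold, so the full $9,730 applies.
Total: $0 + $9,730 = $9,730.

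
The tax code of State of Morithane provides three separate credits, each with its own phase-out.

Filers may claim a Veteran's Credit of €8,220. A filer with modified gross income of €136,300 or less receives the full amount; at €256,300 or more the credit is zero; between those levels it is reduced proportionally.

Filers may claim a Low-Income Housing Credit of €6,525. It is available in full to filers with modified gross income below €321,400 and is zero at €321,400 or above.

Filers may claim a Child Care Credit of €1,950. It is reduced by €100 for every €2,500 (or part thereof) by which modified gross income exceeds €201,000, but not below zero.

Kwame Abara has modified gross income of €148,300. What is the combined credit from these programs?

Veteran's Credit: €148,300 is €12,000 into a €120,000 phase-out range, leaving 108,000/120,000 of the credit: €8,220 × 108,000/120,000 = €7,398.
Low-Income Housing Credit: €148,300 is below the €321,400 cutoff, so the full €6,525 applies.
Child Care Credit: €148,300 is at or below the €201,000 threshold, so the full €1,950 applies.
Total: €7,398 + €6,525 + €1,950 = €15,873.

€15,873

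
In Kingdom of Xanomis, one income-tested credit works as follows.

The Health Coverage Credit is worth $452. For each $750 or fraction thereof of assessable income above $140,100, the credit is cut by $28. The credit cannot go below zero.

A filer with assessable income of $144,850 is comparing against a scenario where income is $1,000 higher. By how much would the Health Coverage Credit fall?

At $144,850 — income exceeds $140,100 by $4,750, which is 7 full-or-partial $750 increments; reduction = 7 × $28 = $196, leaving $256.
At $145,850 — income exceeds $140,100 by $5,750, which is 8 full-or-partial $750 increments; reduction = 8 × $28 = $224, leaving $228.
Lost: $256 − $228 = $28.

$28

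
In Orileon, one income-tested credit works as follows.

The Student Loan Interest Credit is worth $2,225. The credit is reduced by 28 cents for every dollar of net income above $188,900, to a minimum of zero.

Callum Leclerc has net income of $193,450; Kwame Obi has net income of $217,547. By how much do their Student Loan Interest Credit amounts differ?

$951

Callum ($193,450): Student Loan Interest Credit: 28% of the $4,550 excess over $188,900 is $1,274; credit = $2,225 − $1,274 = $951.
Kwame ($217,547): Student Loan Interest Credit: 28% of the $28,647 excess over $188,900 is $8,021.16 ≥ base, so the credit is $0.
Difference: |$951 − $0| = $951.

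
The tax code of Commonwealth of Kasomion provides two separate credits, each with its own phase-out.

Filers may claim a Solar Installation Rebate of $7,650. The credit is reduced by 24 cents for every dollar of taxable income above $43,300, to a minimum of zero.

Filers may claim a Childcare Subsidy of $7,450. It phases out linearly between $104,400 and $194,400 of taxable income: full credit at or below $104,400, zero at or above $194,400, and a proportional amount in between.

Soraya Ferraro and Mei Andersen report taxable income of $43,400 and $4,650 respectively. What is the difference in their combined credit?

$24

Soraya ($43,400): Solar Installation Rebate: 24% of the $100 excess over $43,300 is $24; credit = $7,650 − $24 = $7,626. Childcare Subsidy: $43,400 is at or below the $104,400 threshold, so the full $7,450 applies. total $7,626 + $7,450 = $15,076
Mei ($4,650): Solar Installation Rebate: $4,650 is at or below the $43,300 threshold, so the full $7,650 applies. Childcare Subsidy: $4,650 is at or below the $104,400 threshold, so the full $7,450 applies. total $7,650 + $7,450 = $15,100
Difference: |$15,076 − $15,100| = $24.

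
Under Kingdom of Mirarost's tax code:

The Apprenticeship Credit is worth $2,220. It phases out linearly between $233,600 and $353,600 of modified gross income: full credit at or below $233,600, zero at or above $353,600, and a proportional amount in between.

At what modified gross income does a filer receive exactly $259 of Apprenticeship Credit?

$259 is 259/2,220 of the full $2,220, so 1,961/2,220 of the $120,000 range has been used: income = $233,600 + $120,000 × 1,961/2,220 = $339,600.

$339,600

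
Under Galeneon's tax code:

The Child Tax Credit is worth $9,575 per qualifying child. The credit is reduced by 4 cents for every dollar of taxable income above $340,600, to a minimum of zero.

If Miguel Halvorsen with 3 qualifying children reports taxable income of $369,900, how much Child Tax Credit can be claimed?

Child Tax Credit: base = 3 × $9,575 = $28,725. 4% of the $29,300 excess over $340,600 is $1,172; credit = $28,725 − $1,172 = $27,553.

$27,553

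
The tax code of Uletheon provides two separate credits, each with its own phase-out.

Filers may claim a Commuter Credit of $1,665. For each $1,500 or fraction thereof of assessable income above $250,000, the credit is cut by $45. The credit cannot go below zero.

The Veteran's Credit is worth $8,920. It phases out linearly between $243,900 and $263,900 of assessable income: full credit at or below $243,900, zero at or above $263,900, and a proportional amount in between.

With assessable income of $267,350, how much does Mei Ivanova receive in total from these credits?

Commuter Credit: income exceeds $250,000 by $17,350, which is 12 full-or-partial $1,500 increments; reduction = 12 × $45 = $540, leaving $1,125.
Veteran's Credit: $267,350 is at or above $263,900, so the credit is $0.
Total: $1,125 + $0 = $1,125.

$1,125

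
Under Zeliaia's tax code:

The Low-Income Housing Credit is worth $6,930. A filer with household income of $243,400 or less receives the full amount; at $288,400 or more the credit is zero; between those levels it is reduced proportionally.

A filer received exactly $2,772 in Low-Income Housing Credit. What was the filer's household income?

$270,400

$2,772 is 2,772/6,930 of the full $6,930, so 4,158/6,930 of the $45,000 range has been used: income = $243,400 + $45,000 × 4,158/6,930 = $270,400.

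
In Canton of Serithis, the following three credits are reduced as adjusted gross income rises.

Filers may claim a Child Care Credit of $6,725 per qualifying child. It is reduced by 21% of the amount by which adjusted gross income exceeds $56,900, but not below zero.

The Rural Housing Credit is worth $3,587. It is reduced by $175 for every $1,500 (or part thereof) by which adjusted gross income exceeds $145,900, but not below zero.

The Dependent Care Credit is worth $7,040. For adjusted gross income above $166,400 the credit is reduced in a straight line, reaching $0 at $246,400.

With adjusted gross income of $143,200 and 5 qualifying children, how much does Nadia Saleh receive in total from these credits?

Child Care Credit: base = 5 × $6,725 = $33,625. 21% of the $86,300 excess over $56,900 is $18,123; credit = $33,625 − $18,123 = $15,502.
Rural Housing Credit: $143,200 is at or below the $145,900 threshold, so the full $3,587 applies.
Dependent Care Credit: $143,200 is at or below the $166,400 threshold, so the full $7,040 applies.
Total: $15,502 + $3,587 + $7,040 = $26,129.

$26,129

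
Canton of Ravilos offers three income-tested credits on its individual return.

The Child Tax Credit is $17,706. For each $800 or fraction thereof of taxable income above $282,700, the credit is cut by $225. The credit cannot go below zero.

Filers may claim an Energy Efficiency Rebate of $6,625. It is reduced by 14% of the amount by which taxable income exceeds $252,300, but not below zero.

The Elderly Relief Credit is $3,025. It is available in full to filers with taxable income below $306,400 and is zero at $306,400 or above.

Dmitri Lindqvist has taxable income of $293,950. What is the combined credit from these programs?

Child Tax Credit: income exceeds $282,700 by $11,250, which is 15 full-or-partial $800 increments; reduction = 15 × $225 = $3,375, leaving $14,331.
Energy Efficiency Rebate: 14% of the $41,650 excess over $252,300 is $5,831; credit = $6,625 − $5,831 = $794.
Elderly Relief Credit: $293,950 is below the $306,400 cutoff, so the full $3,025 applies.
Total: $14,331 + $794 + $3,025 = $18,150.

$18,150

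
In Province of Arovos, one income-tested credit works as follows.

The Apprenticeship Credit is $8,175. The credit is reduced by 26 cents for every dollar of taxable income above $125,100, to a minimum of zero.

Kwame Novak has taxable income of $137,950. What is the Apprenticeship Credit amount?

$4,834

Apprenticeship Credit: 26% of the $12,850 excess over $125,100 is $3,341; credit = $8,175 − $3,341 = $4,834.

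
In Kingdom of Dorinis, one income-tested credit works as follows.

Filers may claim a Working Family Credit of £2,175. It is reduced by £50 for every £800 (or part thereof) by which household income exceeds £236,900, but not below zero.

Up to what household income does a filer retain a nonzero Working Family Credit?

After 43 increments the reduction is 43 × £50 = £2,150, leaving £25; one more increment wipes it out. Increment 43 ends at excess 43 × £800 = £34,400, so the highest qualifying income is £236,900 + £34,400 = £271,300.

£271,300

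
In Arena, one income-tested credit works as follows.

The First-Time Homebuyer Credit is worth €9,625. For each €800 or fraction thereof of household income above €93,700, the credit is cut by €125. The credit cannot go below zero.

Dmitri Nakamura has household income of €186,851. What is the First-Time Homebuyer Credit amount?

€0

First-Time Homebuyer Credit: income exceeds €93,700 by €93,151 → 117 increments × €125 = €14,625 ≥ base, so the credit is €0.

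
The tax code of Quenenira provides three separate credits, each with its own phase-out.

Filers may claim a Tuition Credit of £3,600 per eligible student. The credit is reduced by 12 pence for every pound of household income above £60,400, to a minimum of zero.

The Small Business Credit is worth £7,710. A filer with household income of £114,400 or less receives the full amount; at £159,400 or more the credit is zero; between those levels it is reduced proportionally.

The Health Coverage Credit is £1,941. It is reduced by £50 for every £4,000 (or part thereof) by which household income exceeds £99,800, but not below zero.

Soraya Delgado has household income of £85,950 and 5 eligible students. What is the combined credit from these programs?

Tuition Credit: base = 5 × £3,600 = £18,000. 12% of the £25,550 excess over £60,400 is £3,066; credit = £18,000 − £3,066 = £14,934.
Small Business Credit: £85,950 is at or below the £114,400 threshold, so the full £7,710 applies.
Health Coverage Credit: £85,950 is at or below the £99,800 threshold, so the full £1,941 applies.
Total: £14,934 + £7,710 + £1,941 = £24,585.

£24,585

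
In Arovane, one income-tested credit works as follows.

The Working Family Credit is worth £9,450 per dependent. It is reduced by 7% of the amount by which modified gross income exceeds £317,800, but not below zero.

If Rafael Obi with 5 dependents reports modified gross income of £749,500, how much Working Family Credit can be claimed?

£17,031

Working Family Credit: base = 5 × £9,450 = £47,250. 7% of the £431,700 excess over £317,800 is £30,219; credit = £47,250 − £30,219 = £17,031.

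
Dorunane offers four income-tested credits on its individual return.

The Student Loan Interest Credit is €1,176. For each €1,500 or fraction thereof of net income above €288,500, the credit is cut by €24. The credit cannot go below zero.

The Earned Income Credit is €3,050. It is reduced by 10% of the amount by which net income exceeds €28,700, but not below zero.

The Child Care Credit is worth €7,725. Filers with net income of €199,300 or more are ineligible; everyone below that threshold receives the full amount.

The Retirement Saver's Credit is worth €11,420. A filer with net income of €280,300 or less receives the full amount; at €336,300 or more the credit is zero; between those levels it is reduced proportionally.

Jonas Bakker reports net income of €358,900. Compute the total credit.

€48

Student Loan Interest Credit: income exceeds €288,500 by €70,400, which is 47 full-or-partial €1,500 increments; reduction = 47 × €24 = €1,128, leaving €48.
Earned Income Credit: 10% of the €330,200 excess over €28,700 is €33,020 ≥ base, so the credit is €0.
Child Care Credit: €358,900 meets or exceeds the €199,300 cutoff, so the credit is €0.
Retirement Saver's Credit: €358,900 is at or above €336,300, so the credit is €0.
Total: €48 + €0 + €0 + €0 = €48.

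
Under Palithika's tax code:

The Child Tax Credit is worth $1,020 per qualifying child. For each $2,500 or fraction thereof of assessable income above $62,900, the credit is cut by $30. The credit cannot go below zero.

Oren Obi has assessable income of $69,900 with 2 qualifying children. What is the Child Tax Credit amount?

$1,950

Child Tax Credit: base = 2 × $1,020 = $2,040. income exceeds $62,900 by $7,000, which is 3 full-or-partial $2,500 increments; reduction = 3 × $30 = $90, leaving $1,950.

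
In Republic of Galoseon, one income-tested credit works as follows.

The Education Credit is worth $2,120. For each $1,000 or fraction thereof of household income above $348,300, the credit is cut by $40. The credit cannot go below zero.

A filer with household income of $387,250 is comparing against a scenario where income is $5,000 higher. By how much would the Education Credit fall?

$200

At $387,250 — income exceeds $348,300 by $38,950, which is 39 full-or-partial $1,000 increments; reduction = 39 × $40 = $1,560, leaving $560.
At $392,250 — income exceeds $348,300 by $43,950, which is 44 full-or-partial $1,000 increments; reduction = 44 × $40 = $1,760, leaving $360.
Lost: $560 − $360 = $200.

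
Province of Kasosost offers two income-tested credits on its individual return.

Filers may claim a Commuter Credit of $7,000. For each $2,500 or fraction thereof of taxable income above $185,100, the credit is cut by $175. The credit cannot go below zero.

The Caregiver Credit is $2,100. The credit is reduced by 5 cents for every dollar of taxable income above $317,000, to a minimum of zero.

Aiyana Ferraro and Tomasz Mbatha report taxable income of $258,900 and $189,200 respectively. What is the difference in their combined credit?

Aiyana ($258,900): Commuter Credit: income exceeds $185,100 by $73,800, which is 30 full-or-partial $2,500 increments; reduction = 30 × $175 = $5,250, leaving $1,750. Caregiver Credit: $258,900 is at or below the $317,000 threshold, so the full $2,100 applies. total $1,750 + $2,100 = $3,850
Tomasz ($189,200): Commuter Credit: income exceeds $185,100 by $4,100, which is 2 full-or-partial $2,500 increments; reduction = 2 × $175 = $350, leaving $6,650. Caregiver Credit: $189,200 is at or below the $317,000 threshold, so the full $2,100 applies. total $6,650 + $2,100 = $8,750
Difference: |$3,850 − $8,750| = $4,900.

$4,900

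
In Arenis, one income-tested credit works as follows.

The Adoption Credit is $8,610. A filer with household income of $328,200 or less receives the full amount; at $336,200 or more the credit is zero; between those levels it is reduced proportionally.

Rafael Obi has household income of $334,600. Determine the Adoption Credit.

$1,722

Adoption Credit: $334,600 is $6,400 into a $8,000 phase-out range, leaving 1,600/8,000 of the credit: $8,610 × 1,600/8,000 = $1,722.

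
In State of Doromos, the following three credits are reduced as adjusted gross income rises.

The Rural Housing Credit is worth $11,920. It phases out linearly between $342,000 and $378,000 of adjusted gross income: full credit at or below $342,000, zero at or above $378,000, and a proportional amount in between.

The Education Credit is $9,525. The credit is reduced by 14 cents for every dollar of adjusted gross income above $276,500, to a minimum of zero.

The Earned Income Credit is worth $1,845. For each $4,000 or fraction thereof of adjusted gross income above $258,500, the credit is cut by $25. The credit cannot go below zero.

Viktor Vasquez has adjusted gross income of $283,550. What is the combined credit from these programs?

$22,128

Rural Housing Credit: $283,550 is at or below the $342,000 threshold, so the full $11,920 applies.
Education Credit: 14% of the $7,050 excess over $276,500 is $987; credit = $9,525 − $987 = $8,538.
Earned Income Credit: income exceeds $258,500 by $25,050, which is 7 full-or-partial $4,000 increments; reduction = 7 × $25 = $175, leaving $1,670.
Total: $11,920 + $8,538 + $1,670 = $22,128.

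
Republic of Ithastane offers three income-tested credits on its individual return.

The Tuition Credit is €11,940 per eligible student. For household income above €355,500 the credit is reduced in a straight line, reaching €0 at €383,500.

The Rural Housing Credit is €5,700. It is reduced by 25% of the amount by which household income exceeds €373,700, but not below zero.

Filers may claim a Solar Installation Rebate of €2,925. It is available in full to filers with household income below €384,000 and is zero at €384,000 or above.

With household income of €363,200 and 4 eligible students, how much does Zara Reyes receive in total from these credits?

€43,251

Tuition Credit: base = 4 × €11,940 = €47,760. €363,200 is €7,700 into a €28,000 phase-out range, leaving 20,300/28,000 of the credit: €47,760 × 20,300/28,000 = €34,626.
Rural Housing Credit: €363,200 is at or below the €373,700 threshold, so the full €5,700 applies.
Solar Installation Rebate: €363,200 is below the €384,000 cutoff, so the full €2,925 applies.
Total: €34,626 + €5,700 + €2,925 = €43,251.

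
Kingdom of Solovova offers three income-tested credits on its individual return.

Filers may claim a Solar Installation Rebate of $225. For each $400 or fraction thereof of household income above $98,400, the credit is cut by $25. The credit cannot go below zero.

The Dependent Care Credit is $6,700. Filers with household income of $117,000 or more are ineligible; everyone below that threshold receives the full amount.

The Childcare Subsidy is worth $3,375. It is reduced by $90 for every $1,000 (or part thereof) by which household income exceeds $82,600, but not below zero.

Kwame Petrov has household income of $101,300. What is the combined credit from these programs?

Solar Installation Rebate: income exceeds $98,400 by $2,900, which is 8 full-or-partial $400 increments; reduction = 8 × $25 = $200, leaving $25.
Dependent Care Credit: $101,300 is below the $117,000 cutoff, so the full $6,700 applies.
Childcare Subsidy: income exceeds $82,600 by $18,700, which is 19 full-or-partial $1,000 increments; reduction = 19 × $90 = $1,710, leaving $1,665.
Total: $25 + $6,700 + $1,665 = $8,390.

$8,390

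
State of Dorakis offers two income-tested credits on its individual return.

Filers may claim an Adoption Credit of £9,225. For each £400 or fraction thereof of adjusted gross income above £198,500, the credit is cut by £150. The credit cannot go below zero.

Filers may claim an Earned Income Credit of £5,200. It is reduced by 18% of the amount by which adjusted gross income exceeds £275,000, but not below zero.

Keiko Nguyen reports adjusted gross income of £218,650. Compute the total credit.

Adoption Credit: income exceeds £198,500 by £20,150, which is 51 full-or-partial £400 increments; reduction = 51 × £150 = £7,650, leaving £1,575.
Earned Income Credit: £218,650 is at or below the £275,000 threshold, so the full £5,200 applies.
Total: £1,575 + £5,200 = £6,775.

£6,775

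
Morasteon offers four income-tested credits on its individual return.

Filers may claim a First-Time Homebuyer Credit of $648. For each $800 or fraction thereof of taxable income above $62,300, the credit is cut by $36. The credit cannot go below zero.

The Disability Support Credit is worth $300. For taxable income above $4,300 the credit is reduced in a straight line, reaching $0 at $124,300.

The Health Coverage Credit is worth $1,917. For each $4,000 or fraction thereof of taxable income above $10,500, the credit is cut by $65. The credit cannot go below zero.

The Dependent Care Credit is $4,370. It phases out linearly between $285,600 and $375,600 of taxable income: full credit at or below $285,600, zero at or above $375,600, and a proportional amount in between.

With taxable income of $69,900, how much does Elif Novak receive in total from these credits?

$5,736

First-Time Homebuyer Credit: income exceeds $62,300 by $7,600, which is 10 full-or-partial $800 increments; reduction = 10 × $36 = $360, leaving $288.
Disability Support Credit: $69,900 is $65,600 into a $120,000 phase-out range, leaving 54,400/120,000 of the credit: $300 × 54,400/120,000 = $136.
Health Coverage Credit: income exceeds $10,500 by $59,400, which is 15 full-or-partial $4,000 increments; reduction = 15 × $65 = $975, leaving $942.
Dependent Care Credit: $69,900 is at or below the $285,600 threshold, so the full $4,370 applies.
Total: $288 + $136 + $942 + $4,370 = $5,736.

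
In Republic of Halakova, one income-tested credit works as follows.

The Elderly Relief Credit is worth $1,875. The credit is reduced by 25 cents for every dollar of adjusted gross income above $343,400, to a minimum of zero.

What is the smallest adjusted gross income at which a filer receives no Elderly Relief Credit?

The credit falls by 25% of each dollar above $343,400, so it reaches zero when the excess is $1,875 / 25% = $7,500: income = $343,400 + $7,500 = $350,900.

$350,900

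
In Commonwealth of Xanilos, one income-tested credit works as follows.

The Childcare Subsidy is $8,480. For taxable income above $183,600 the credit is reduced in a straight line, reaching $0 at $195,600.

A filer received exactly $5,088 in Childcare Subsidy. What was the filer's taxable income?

$5,088 is 5,088/8,480 of the full $8,480, so 3,392/8,480 of the $12,000 range has been used: income = $183,600 + $12,000 × 3,392/8,480 = $188,400.

$188,400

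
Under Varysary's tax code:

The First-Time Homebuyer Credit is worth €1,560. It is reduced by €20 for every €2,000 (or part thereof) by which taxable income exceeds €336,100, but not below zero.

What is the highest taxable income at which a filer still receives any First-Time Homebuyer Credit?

€490,100

After 77 increments the reduction is 77 × €20 = €1,540, leaving €20; one more increment wipes it out. Increment 77 ends at excess 77 × €2,000 = €154,000, so the highest qualifying income is €336,100 + €154,000 = €490,100.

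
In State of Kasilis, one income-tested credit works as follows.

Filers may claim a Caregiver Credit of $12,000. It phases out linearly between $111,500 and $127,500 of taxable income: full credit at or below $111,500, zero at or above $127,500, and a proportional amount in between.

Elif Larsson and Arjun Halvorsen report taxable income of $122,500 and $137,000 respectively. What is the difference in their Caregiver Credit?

$3,750

Elif ($122,500): Caregiver Credit: $122,500 is $11,000 into a $16,000 phase-out range, leaving 5,000/16,000 of the credit: $12,000 × 5,000/16,000 = $3,750.
Arjun ($137,000): Caregiver Credit: $137,000 is at or above $127,500, so the credit is $0.
Difference: |$3,750 − $0| = $3,750.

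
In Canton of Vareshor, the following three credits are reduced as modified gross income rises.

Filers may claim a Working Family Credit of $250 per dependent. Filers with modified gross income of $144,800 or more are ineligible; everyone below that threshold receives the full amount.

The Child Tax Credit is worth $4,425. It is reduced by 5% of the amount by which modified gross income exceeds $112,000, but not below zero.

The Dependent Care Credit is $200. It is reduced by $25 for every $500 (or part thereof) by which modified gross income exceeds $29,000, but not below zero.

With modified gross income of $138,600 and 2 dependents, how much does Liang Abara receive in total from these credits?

Working Family Credit: base = 2 × $250 = $500. $138,600 is below the $144,800 cutoff, so the full $500 applies.
Child Tax Credit: 5% of the $26,600 excess over $112,000 is $1,330; credit = $4,425 − $1,330 = $3,095.
Dependent Care Credit: income exceeds $29,000 by $109,600 → 220 increments × $25 = $5,500 ≥ base, so the credit is $0.
Total: $500 + $3,095 + $0 = $3,595.

$3,595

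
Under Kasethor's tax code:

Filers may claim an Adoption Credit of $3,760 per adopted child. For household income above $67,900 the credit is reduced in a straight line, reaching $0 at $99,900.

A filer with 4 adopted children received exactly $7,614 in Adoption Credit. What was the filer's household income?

$83,700

Full credit = 4 × $3,760 = $15,040.
$7,614 is 7,614/15,040 of the full $15,040, so 7,426/15,040 of the $32,000 range has been used: income = $67,900 + $32,000 × 7,426/15,040 = $83,700.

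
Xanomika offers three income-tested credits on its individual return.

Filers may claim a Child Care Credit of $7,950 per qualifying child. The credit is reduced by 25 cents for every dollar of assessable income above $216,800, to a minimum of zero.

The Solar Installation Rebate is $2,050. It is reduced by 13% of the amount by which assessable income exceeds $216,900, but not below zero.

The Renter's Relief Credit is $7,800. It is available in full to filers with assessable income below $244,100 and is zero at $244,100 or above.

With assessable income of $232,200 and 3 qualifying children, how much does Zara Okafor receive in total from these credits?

Child Care Credit: base = 3 × $7,950 = $23,850. 25% of the $15,400 excess over $216,800 is $3,850; credit = $23,850 − $3,850 = $20,000.
Solar Installation Rebate: 13% of the $15,300 excess over $216,900 is $1,989; credit = $2,050 − $1,989 = $61.
Renter's Relief Credit: $232,200 is below the $244,100 cutoff, so the full $7,800 applies.
Total: $20,000 + $61 + $7,800 = $27,861.

$27,861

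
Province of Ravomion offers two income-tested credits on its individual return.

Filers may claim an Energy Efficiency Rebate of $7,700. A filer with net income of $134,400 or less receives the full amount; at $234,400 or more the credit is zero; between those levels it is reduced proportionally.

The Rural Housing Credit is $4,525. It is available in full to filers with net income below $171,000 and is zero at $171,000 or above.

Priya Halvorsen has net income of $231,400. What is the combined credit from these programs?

$231

Energy Efficiency Rebate: $231,400 is $97,000 into a $100,000 phase-out range, leaving 3,000/100,000 of the credit: $7,700 × 3,000/100,000 = $231.
Rural Housing Credit: $231,400 meets or exceeds the $171,000 cutoff, so the credit is $0.
Total: $231 + $0 = $231.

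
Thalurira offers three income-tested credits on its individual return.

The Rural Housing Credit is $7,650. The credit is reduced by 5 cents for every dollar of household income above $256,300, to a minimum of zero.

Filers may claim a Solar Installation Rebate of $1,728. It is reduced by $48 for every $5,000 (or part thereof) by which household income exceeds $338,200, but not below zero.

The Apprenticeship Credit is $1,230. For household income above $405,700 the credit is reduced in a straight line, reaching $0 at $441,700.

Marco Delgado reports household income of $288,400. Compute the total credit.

$9,003

Rural Housing Credit: 5% of the $32,100 excess over $256,300 is $1,605; credit = $7,650 − $1,605 = $6,045.
Solar Installation Rebate: $288,400 is at or below the $338,200 threshold, so the full $1,728 applies.
Apprenticeship Credit: $288,400 is at or below the $405,700 threshold, so the full $1,230 applies.
Total: $6,045 + $1,728 + $1,230 = $9,003.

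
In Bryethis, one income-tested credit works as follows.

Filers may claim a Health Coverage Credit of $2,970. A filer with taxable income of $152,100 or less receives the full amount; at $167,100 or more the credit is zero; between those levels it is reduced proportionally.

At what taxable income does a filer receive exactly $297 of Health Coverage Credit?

$297 is 297/2,970 of the full $2,970, so 2,673/2,970 of the $15,000 range has been used: income = $152,100 + $15,000 × 2,673/2,970 = $165,600.

$165,600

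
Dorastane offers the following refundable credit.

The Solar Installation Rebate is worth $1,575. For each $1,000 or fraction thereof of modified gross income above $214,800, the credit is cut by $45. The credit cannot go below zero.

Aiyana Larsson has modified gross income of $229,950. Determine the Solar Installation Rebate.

Solar Installation Rebate: income exceeds $214,800 by $15,150, which is 16 full-or-partial $1,000 increments; reduction = 16 × $45 = $720, leaving $855.

$855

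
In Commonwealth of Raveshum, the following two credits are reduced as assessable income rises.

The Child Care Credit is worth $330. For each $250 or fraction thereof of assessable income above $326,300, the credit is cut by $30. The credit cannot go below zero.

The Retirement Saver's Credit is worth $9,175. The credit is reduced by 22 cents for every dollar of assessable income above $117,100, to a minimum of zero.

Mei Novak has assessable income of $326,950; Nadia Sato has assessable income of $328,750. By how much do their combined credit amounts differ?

$210

Mei ($326,950): Child Care Credit: income exceeds $326,300 by $650, which is 3 full-or-partial $250 increments; reduction = 3 × $30 = $90, leaving $240. Retirement Saver's Credit: 22% of the $209,850 excess over $117,100 is $46,167 ≥ base, so the credit is $0. total $240 + $0 = $240
Nadia ($328,750): Child Care Credit: income exceeds $326,300 by $2,450, which is 10 full-or-partial $250 increments; reduction = 10 × $30 = $300, leaving $30. Retirement Saver's Credit: 22% of the $211,650 excess over $117,100 is $46,563 ≥ base, so the credit is $0. total $30 + $0 = $30
Difference: |$240 − $30| = $210.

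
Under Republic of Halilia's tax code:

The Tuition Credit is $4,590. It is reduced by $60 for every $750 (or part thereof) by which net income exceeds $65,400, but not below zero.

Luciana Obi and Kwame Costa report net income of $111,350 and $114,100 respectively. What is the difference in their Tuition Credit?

Luciana ($111,350): Tuition Credit: income exceeds $65,400 by $45,950, which is 62 full-or-partial $750 increments; reduction = 62 × $60 = $3,720, leaving $870.
Kwame ($114,100): Tuition Credit: income exceeds $65,400 by $48,700, which is 65 full-or-partial $750 increments; reduction = 65 × $60 = $3,900, leaving $690.
Difference: |$870 − $690| = $180.

$180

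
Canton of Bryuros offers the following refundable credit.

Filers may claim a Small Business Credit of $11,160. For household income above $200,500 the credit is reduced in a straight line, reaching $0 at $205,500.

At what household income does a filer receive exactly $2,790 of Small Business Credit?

$204,250

$2,790 is 2,790/11,160 of the full $11,160, so 8,370/11,160 of the $5,000 range has been used: income = $200,500 + $5,000 × 8,370/11,160 = $204,250.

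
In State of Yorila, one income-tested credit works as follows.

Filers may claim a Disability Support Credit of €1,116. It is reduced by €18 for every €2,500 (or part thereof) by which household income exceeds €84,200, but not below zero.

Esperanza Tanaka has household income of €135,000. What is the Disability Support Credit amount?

€738

Disability Support Credit: income exceeds €84,200 by €50,800, which is 21 full-or-partial €2,500 increments; reduction = 21 × €18 = €378, leaving €738.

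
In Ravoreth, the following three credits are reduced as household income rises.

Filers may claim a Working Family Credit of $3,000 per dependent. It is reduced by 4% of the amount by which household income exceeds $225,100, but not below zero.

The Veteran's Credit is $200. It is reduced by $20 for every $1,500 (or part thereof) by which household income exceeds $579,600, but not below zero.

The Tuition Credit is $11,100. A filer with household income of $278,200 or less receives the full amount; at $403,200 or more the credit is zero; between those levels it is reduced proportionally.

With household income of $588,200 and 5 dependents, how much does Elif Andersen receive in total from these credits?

$556

Working Family Credit: base = 5 × $3,000 = $15,000. 4% of the $363,100 excess over $225,100 is $14,524; credit = $15,000 − $14,524 = $476.
Veteran's Credit: income exceeds $579,600 by $8,600, which is 6 full-or-partial $1,500 increments; reduction = 6 × $20 = $120, leaving $80.
Tuition Credit: $588,200 is at or above $403,200, so the credit is $0.
Total: $476 + $80 + $0 = $556.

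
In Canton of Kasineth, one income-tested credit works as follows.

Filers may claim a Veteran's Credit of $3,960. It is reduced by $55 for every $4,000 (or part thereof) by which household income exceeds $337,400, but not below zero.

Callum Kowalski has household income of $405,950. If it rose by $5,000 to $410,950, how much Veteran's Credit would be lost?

At $405,950 — income exceeds $337,400 by $68,550, which is 18 full-or-partial $4,000 increments; reduction = 18 × $55 = $990, leaving $2,970.
At $410,950 — income exceeds $337,400 by $73,550, which is 19 full-or-partial $4,000 increments; reduction = 19 × $55 = $1,045, leaving $2,915.
Lost: $2,970 − $2,915 = $55.

$55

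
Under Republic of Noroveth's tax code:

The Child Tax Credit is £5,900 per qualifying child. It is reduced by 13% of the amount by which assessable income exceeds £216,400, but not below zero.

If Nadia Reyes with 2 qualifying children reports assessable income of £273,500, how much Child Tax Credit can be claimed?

Child Tax Credit: base = 2 × £5,900 = £11,800. 13% of the £57,100 excess over £216,400 is £7,423; credit = £11,800 − £7,423 = £4,377.

£4,377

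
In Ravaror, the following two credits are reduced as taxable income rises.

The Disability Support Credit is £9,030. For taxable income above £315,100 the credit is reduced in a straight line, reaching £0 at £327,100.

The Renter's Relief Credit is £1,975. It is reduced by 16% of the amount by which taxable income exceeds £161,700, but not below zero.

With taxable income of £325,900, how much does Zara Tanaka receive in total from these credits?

£903

Disability Support Credit: £325,900 is £10,800 into a £12,000 phase-out range, leaving 1,200/12,000 of the credit: £9,030 × 1,200/12,000 = £903.
Renter's Relief Credit: 16% of the £164,200 excess over £161,700 is £26,272 ≥ base, so the credit is £0.
Total: £903 + £0 = £903.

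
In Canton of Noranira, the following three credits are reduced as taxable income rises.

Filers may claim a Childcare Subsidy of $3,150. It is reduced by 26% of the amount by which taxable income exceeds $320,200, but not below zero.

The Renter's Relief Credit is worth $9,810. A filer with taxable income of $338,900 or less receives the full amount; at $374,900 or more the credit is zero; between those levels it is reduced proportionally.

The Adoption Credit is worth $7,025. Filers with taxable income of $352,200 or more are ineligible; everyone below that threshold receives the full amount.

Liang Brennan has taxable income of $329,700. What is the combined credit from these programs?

$17,515

Childcare Subsidy: 26% of the $9,500 excess over $320,200 is $2,470; credit = $3,150 − $2,470 = $680.
Renter's Relief Credit: $329,700 is at or below the $338,900 threshold, so the full $9,810 applies.
Adoption Credit: $329,700 is below the $352,200 cutoff, so the full $7,025 applies.
Total: $680 + $9,810 + $7,025 = $17,515.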